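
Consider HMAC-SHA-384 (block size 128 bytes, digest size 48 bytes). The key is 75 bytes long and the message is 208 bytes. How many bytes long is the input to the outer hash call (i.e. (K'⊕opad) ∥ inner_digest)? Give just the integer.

176

Key is 75 ≤ 128 bytes, zero-padded: |K'| = 128.
Outer input = (K'⊕opad) ∥ H(inner) → 128 + 48 = 176 bytes.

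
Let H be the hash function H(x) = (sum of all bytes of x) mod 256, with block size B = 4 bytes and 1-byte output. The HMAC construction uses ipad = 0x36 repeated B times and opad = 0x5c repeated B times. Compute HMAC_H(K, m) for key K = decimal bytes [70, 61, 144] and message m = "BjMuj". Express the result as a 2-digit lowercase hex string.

Key decimal bytes [70, 61, 144] = 46 3d 90 is 3 bytes ≤ B = 4; zero-pad to 4 bytes: K' = 46 3d 90 00.
K' ⊕ ipad = 70 0b a6 36.  K' ⊕ opad = 1a 61 cc 5c.
Inner input = (K'⊕ipad) ∥ m = 70 0b a6 36 ∥ 42 6a 4d 75 6a.
Inner hash: sum = 112+11+166+54+66+106+77+117+106 = 815; mod 256 = 47 → 2f.
Outer input = (K'⊕opad) ∥ inner = 1a 61 cc 5c ∥ 2f.
Outer hash (tag): sum = 26+97+204+92+47 = 466; mod 256 = 210 → d2.

d2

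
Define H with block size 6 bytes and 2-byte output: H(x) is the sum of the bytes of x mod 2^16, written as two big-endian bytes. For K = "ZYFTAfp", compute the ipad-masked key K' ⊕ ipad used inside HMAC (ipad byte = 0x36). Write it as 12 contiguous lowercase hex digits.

Key "ZYFTAfp" = 5a 59 46 54 41 66 70 is 7 bytes > B = 6, so hash it first: H(key) = 02 64, then zero-pad to 6 bytes: K' = 02 64 00 00 00 00.
XOR each byte with 0x36: 02⊕36=34, 64⊕36=52, 00⊕36=36, 00⊕36=36, 00⊕36=36, 00⊕36=36.

345236363636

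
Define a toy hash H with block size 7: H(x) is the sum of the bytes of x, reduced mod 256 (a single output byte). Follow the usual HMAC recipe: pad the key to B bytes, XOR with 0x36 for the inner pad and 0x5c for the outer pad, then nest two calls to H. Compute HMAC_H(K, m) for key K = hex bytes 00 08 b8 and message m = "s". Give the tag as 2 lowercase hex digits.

Key hex bytes 00 08 b8 is 3 bytes ≤ B = 7; zero-pad to 7 bytes: K' = 00 08 b8 00 00 00 00.
K' ⊕ ipad = 36 3e 8e 36 36 36 36.  K' ⊕ opad = 5c 54 e4 5c 5c 5c 5c.
Inner input = (K'⊕ipad) ∥ m = 36 3e 8e 36 36 36 36 ∥ 73.
Inner hash: sum = 54+62+142+54+54+54+54+115 = 589; mod 256 = 77 → 4d.
Outer input = (K'⊕opad) ∥ inner = 5c 54 e4 5c 5c 5c 5c ∥ 4d.
Outer hash (tag): sum = 92+84+228+92+92+92+92+77 = 849; mod 256 = 81 → 51.

51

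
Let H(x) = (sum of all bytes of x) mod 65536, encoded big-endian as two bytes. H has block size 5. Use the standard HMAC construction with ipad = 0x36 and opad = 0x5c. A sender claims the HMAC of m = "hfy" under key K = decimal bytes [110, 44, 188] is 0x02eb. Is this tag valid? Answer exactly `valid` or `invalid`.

Key decimal bytes [110, 44, 188] = 6e 2c bc is 3 bytes ≤ B = 5; zero-pad to 5 bytes: K' = 6e 2c bc 00 00.
K' ⊕ ipad = 58 1a 8a 36 36; K' ⊕ opad = 32 70 e0 5c 5c.
Inner hash: sum = 88+26+138+54+54+104+102+121 = 687 → 02 af.
Outer hash (recomputed tag): sum = 50+112+224+92+92+2+175 = 747 → 02 eb.
Recomputed tag = 02eb; claimed = 02eb → match.

valid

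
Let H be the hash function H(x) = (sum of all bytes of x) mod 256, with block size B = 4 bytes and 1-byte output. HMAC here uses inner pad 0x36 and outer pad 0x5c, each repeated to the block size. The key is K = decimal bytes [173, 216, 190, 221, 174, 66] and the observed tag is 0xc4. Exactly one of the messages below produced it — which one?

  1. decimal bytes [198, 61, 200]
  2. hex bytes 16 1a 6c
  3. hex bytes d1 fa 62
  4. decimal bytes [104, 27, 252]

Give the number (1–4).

Key decimal bytes [173, 216, 190, 221, 174, 66] = ad d8 be dd ae 42 is 6 bytes > B = 4, so hash it first: H(key) = 10, then zero-pad to 4 bytes: K' = 10 00 00 00.
K' ⊕ ipad = 26 36 36 36; K' ⊕ opad = 4c 5c 5c 5c.
m1: inner = H(26 36 36 36 c6 3d c8) = 93; tag = H(4c 5c 5c 5c 93) = f3
m2: inner = H(26 36 36 36 16 1a 6c) = 64; tag = H(4c 5c 5c 5c 64) = c4 ← matches
m3: inner = H(26 36 36 36 d1 fa 62) = f5; tag = H(4c 5c 5c 5c f5) = 55
m4: inner = H(26 36 36 36 68 1b fc) = 47; tag = H(4c 5c 5c 5c 47) = a7

2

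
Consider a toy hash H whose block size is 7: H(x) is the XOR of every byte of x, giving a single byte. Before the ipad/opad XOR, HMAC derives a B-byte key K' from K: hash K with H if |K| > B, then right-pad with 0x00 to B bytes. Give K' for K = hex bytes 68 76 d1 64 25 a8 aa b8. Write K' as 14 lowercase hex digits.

34000000000000

|K| = 8 > B = 7, so first hash the key.
H(K): XOR 68⊕76⊕d1⊕64⊕25⊕a8⊕aa⊕b8 = 34.
Zero-pad H(K) = 34 to 7 bytes: K' = 34 00 00 00 00 00 00.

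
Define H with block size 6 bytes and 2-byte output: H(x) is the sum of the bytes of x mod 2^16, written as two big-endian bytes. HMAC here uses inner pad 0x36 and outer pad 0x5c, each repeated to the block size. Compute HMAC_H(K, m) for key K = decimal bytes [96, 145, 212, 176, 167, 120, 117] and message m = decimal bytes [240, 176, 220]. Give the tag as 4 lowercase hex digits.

02e5

Key decimal bytes [96, 145, 212, 176, 167, 120, 117] = 60 91 d4 b0 a7 78 75 is 7 bytes > B = 6, so hash it first: H(key) = 04 09, then zero-pad to 6 bytes: K' = 04 09 00 00 00 00.
K' ⊕ ipad = 32 3f 36 36 36 36.  K' ⊕ opad = 58 55 5c 5c 5c 5c.
Inner input = (K'⊕ipad) ∥ m = 32 3f 36 36 36 36 ∥ f0 b0 dc.
Inner hash: sum = 50+63+54+54+54+54+240+176+220 = 965 → 03 c5.
Outer input = (K'⊕opad) ∥ inner = 58 55 5c 5c 5c 5c ∥ 03 c5.
Outer hash (tag): sum = 88+85+92+92+92+92+3+197 = 741 → 02 e5.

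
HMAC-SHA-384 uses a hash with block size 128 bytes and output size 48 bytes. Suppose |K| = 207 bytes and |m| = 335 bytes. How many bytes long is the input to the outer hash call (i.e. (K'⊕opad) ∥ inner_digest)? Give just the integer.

Key is 207 > 128 bytes, so it is hashed to 48 bytes then zero-padded to 128: |K'| = 128.
Outer input = (K'⊕opad) ∥ H(inner) → 128 + 48 = 176 bytes.

176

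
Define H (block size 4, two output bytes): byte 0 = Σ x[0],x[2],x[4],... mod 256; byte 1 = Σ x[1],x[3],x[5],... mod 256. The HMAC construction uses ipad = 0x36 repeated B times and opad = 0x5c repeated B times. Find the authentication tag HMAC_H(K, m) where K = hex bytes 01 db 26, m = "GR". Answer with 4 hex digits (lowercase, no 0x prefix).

Key hex bytes 01 db 26 is 3 bytes ≤ B = 4; zero-pad to 4 bytes: K' = 01 db 26 00.
K' ⊕ ipad = 37 ed 10 36.  K' ⊕ opad = 5d 87 7a 5c.
Inner input = (K'⊕ipad) ∥ m = 37 ed 10 36 ∥ 47 52.
Inner hash: even-index sum = 142 mod 256 = 142; odd-index sum = 373 mod 256 = 117 → 8e 75.
Outer input = (K'⊕opad) ∥ inner = 5d 87 7a 5c ∥ 8e 75.
Outer hash (tag): even-index sum = 357 mod 256 = 101; odd-index sum = 344 mod 256 = 88 → 65 58.

6558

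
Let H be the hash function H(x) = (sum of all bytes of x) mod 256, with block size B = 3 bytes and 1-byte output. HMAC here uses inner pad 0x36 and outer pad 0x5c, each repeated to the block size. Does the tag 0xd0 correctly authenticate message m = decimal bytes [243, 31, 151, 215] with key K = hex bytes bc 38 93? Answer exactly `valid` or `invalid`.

Key hex bytes bc 38 93 is exactly B = 3 bytes: K' = bc 38 93.
K' ⊕ ipad = 8a 0e a5; K' ⊕ opad = e0 64 cf.
Inner hash: sum = 138+14+165+243+31+151+215 = 957; mod 256 = 189 → bd.
Outer hash (recomputed tag): sum = 224+100+207+189 = 720; mod 256 = 208 → d0.
Recomputed tag = d0; claimed = d0 → match.

valid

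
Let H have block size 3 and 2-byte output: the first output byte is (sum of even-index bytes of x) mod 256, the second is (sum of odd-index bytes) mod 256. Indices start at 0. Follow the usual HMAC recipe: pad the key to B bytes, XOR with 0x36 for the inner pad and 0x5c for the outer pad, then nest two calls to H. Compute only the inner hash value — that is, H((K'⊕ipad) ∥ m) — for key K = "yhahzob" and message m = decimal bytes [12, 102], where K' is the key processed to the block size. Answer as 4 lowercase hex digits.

1c15

Key "yhahzob" = 79 68 61 68 7a 6f 62 is 7 bytes > B = 3, so hash it first: H(key) = b6 3f, then zero-pad to 3 bytes: K' = b6 3f 00.
K' ⊕ ipad = 80 09 36.
Inner input = 80 09 36 ∥ 0c 66.
Inner hash: even-index sum = 284 mod 256 = 28; odd-index sum = 21 mod 256 = 21 → 1c 15.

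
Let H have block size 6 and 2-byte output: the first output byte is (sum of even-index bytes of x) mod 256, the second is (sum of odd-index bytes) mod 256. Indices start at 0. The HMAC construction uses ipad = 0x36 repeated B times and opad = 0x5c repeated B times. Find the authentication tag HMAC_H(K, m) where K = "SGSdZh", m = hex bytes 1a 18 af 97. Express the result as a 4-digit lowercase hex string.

2357

Key "SGSdZh" = 53 47 53 64 5a 68 is exactly B = 6 bytes: K' = 53 47 53 64 5a 68.
K' ⊕ ipad = 65 71 65 52 6c 5e.  K' ⊕ opad = 0f 1b 0f 38 06 34.
Inner input = (K'⊕ipad) ∥ m = 65 71 65 52 6c 5e ∥ 1a 18 af 97.
Inner hash: even-index sum = 511 mod 256 = 255; odd-index sum = 464 mod 256 = 208 → ff d0.
Outer input = (K'⊕opad) ∥ inner = 0f 1b 0f 38 06 34 ∥ ff d0.
Outer hash (tag): even-index sum = 291 mod 256 = 35; odd-index sum = 343 mod 256 = 87 → 23 57.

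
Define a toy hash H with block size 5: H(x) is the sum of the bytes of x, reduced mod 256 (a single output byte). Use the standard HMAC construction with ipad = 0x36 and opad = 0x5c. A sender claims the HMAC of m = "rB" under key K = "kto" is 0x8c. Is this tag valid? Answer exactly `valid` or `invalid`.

invalid

Key "kto" = 6b 74 6f is 3 bytes ≤ B = 5; zero-pad to 5 bytes: K' = 6b 74 6f 00 00.
K' ⊕ ipad = 5d 42 59 36 36; K' ⊕ opad = 37 28 33 5c 5c.
Inner hash: sum = 93+66+89+54+54+114+66 = 536; mod 256 = 24 → 18.
Outer hash (recomputed tag): sum = 55+40+51+92+92+24 = 354; mod 256 = 98 → 62.
Recomputed tag = 62; claimed = 8c → mismatch.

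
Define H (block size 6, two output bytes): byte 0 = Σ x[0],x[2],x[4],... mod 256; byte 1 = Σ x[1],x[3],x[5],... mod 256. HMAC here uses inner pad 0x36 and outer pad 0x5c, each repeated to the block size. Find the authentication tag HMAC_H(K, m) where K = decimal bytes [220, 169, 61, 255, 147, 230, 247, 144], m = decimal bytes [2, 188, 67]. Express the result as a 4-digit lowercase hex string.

Key decimal bytes [220, 169, 61, 255, 147, 230, 247, 144] = dc a9 3d ff 93 e6 f7 90 is 8 bytes > B = 6, so hash it first: H(key) = a3 1e, then zero-pad to 6 bytes: K' = a3 1e 00 00 00 00.
K' ⊕ ipad = 95 28 36 36 36 36.  K' ⊕ opad = ff 42 5c 5c 5c 5c.
Inner input = (K'⊕ipad) ∥ m = 95 28 36 36 36 36 ∥ 02 bc 43.
Inner hash: even-index sum = 326 mod 256 = 70; odd-index sum = 336 mod 256 = 80 → 46 50.
Outer input = (K'⊕opad) ∥ inner = ff 42 5c 5c 5c 5c ∥ 46 50.
Outer hash (tag): even-index sum = 509 mod 256 = 253; odd-index sum = 330 mod 256 = 74 → fd 4a.

fd4a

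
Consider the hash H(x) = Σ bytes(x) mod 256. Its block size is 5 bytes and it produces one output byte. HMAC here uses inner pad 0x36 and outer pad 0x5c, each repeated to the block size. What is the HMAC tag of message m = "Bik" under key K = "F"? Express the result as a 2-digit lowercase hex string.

Key "F" = 46 is 1 byte ≤ B = 5; zero-pad to 5 bytes: K' = 46 00 00 00 00.
K' ⊕ ipad = 70 36 36 36 36.  K' ⊕ opad = 1a 5c 5c 5c 5c.
Inner input = (K'⊕ipad) ∥ m = 70 36 36 36 36 ∥ 42 69 6b.
Inner hash: sum = 112+54+54+54+54+66+105+107 = 606; mod 256 = 94 → 5e.
Outer input = (K'⊕opad) ∥ inner = 1a 5c 5c 5c 5c ∥ 5e.
Outer hash (tag): sum = 26+92+92+92+92+94 = 488; mod 256 = 232 → e8.

e8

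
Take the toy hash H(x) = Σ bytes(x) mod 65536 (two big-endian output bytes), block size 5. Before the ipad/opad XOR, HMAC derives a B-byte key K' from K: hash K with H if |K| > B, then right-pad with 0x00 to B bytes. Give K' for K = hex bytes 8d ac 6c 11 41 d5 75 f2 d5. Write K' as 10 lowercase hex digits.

0508000000

|K| = 9 > B = 5, so first hash the key.
H(K): sum = 141+172+108+17+65+213+117+242+213 = 1288 → 05 08.
Zero-pad H(K) = 05 08 to 5 bytes: K' = 05 08 00 00 00.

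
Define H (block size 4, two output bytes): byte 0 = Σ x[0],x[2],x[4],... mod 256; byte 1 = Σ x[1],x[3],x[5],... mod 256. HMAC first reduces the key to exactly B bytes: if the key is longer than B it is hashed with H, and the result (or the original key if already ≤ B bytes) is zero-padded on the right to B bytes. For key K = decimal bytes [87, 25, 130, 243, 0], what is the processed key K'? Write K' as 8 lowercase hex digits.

d90c0000

|K| = 5 > B = 4, so first hash the key.
H(K): even-index sum = 217 mod 256 = 217; odd-index sum = 268 mod 256 = 12 → d9 0c.
Zero-pad H(K) = d9 0c to 4 bytes: K' = d9 0c 00 00.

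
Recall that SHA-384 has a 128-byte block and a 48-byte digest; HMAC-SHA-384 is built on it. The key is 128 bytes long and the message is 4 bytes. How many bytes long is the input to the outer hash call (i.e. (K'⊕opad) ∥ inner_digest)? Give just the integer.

176

Key is 128 ≤ 128 bytes, zero-padded: |K'| = 128.
Outer input = (K'⊕opad) ∥ H(inner) → 128 + 48 = 176 bytes.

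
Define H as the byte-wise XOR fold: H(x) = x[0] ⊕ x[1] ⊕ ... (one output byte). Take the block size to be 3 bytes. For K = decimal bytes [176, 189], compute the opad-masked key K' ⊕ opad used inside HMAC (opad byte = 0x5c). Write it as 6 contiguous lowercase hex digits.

Key decimal bytes [176, 189] = b0 bd is 2 bytes ≤ B = 3; zero-pad to 3 bytes: K' = b0 bd 00.
XOR each byte with 0x5c: b0⊕5c=ec, bd⊕5c=e1, 00⊕5c=5c.

ece15c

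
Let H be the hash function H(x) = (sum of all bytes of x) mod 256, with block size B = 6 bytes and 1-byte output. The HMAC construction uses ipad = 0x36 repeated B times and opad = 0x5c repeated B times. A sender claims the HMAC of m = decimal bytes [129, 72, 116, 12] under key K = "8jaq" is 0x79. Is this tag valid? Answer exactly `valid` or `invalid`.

valid

Key "8jaq" = 38 6a 61 71 is 4 bytes ≤ B = 6; zero-pad to 6 bytes: K' = 38 6a 61 71 00 00.
K' ⊕ ipad = 0e 5c 57 47 36 36; K' ⊕ opad = 64 36 3d 2d 5c 5c.
Inner hash: sum = 14+92+87+71+54+54+129+72+116+12 = 701; mod 256 = 189 → bd.
Outer hash (recomputed tag): sum = 100+54+61+45+92+92+189 = 633; mod 256 = 121 → 79.
Recomputed tag = 79; claimed = 79 → match.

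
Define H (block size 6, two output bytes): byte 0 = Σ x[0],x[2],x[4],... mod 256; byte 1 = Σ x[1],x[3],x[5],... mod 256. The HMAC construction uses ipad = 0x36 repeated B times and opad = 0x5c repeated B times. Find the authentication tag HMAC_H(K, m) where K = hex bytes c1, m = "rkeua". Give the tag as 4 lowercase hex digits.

f096

Key hex bytes c1 is 1 byte ≤ B = 6; zero-pad to 6 bytes: K' = c1 00 00 00 00 00.
K' ⊕ ipad = f7 36 36 36 36 36.  K' ⊕ opad = 9d 5c 5c 5c 5c 5c.
Inner input = (K'⊕ipad) ∥ m = f7 36 36 36 36 36 ∥ 72 6b 65 75 61.
Inner hash: even-index sum = 667 mod 256 = 155; odd-index sum = 386 mod 256 = 130 → 9b 82.
Outer input = (K'⊕opad) ∥ inner = 9d 5c 5c 5c 5c 5c ∥ 9b 82.
Outer hash (tag): even-index sum = 496 mod 256 = 240; odd-index sum = 406 mod 256 = 150 → f0 96.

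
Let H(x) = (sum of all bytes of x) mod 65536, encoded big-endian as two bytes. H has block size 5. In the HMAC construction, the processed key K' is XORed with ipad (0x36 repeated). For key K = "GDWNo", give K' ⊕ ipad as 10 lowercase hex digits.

7172617859

Key "GDWNo" = 47 44 57 4e 6f is exactly B = 5 bytes: K' = 47 44 57 4e 6f.
XOR each byte with 0x36: 47⊕36=71, 44⊕36=72, 57⊕36=61, 4e⊕36=78, 6f⊕36=59.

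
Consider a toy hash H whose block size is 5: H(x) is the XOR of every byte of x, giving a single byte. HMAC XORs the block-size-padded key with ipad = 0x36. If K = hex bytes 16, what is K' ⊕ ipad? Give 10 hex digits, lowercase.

2036363636

Key hex bytes 16 is 1 byte ≤ B = 5; zero-pad to 5 bytes: K' = 16 00 00 00 00.
XOR each byte with 0x36: 16⊕36=20, 00⊕36=36, 00⊕36=36, 00⊕36=36, 00⊕36=36.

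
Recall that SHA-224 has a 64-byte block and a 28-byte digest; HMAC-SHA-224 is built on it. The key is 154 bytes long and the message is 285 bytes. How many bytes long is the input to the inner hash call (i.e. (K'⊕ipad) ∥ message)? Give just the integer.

349

Key is 154 > 64 bytes, so it is hashed to 28 bytes then zero-padded to 64: |K'| = 64.
Inner input = (K'⊕ipad) ∥ m → 64 + 285 = 349 bytes.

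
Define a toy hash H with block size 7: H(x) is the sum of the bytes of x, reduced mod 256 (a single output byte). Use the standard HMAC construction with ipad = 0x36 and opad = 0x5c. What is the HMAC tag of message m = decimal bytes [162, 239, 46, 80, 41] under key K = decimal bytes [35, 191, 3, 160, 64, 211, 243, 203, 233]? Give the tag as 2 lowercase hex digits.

10

Key decimal bytes [35, 191, 3, 160, 64, 211, 243, 203, 233] = 23 bf 03 a0 40 d3 f3 cb e9 is 9 bytes > B = 7, so hash it first: H(key) = 3f, then zero-pad to 7 bytes: K' = 3f 00 00 00 00 00 00.
K' ⊕ ipad = 09 36 36 36 36 36 36.  K' ⊕ opad = 63 5c 5c 5c 5c 5c 5c.
Inner input = (K'⊕ipad) ∥ m = 09 36 36 36 36 36 36 ∥ a2 ef 2e 50 29.
Inner hash: sum = 9+54+54+54+54+54+54+162+239+46+80+41 = 901; mod 256 = 133 → 85.
Outer input = (K'⊕opad) ∥ inner = 63 5c 5c 5c 5c 5c 5c ∥ 85.
Outer hash (tag): sum = 99+92+92+92+92+92+92+133 = 784; mod 256 = 16 → 10.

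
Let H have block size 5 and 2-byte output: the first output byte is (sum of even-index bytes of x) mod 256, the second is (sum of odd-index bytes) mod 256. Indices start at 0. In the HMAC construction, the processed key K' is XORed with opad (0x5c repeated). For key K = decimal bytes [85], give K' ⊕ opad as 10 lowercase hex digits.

095c5c5c5c

Key decimal bytes [85] = 55 is 1 byte ≤ B = 5; zero-pad to 5 bytes: K' = 55 00 00 00 00.
XOR each byte with 0x5c: 55⊕5c=09, 00⊕5c=5c, 00⊕5c=5c, 00⊕5c=5c, 00⊕5c=5c.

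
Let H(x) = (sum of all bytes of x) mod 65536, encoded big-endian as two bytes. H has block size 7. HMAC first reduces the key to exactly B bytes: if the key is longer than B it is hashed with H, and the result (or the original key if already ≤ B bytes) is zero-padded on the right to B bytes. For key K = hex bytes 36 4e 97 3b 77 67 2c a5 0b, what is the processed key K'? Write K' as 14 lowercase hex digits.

|K| = 9 > B = 7, so first hash the key.
H(K): sum = 54+78+151+59+119+103+44+165+11 = 784 → 03 10.
Zero-pad H(K) = 03 10 to 7 bytes: K' = 03 10 00 00 00 00 00.

03100000000000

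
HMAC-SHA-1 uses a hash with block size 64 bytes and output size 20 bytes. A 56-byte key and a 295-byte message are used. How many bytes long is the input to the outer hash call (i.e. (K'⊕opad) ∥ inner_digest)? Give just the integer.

84

Key is 56 ≤ 64 bytes, zero-padded: |K'| = 64.
Outer input = (K'⊕opad) ∥ H(inner) → 64 + 20 = 84 bytes.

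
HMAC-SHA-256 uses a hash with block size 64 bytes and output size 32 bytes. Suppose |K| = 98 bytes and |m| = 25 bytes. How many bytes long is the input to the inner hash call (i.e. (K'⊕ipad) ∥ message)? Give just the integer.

Key is 98 > 64 bytes, so it is hashed to 32 bytes then zero-padded to 64: |K'| = 64.
Inner input = (K'⊕ipad) ∥ m → 64 + 25 = 89 bytes.

89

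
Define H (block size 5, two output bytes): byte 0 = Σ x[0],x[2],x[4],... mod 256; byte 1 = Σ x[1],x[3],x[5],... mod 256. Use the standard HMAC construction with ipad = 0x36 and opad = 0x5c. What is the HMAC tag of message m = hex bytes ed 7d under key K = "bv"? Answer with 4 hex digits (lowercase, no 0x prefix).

Key "bv" = 62 76 is 2 bytes ≤ B = 5; zero-pad to 5 bytes: K' = 62 76 00 00 00.
K' ⊕ ipad = 54 40 36 36 36.  K' ⊕ opad = 3e 2a 5c 5c 5c.
Inner input = (K'⊕ipad) ∥ m = 54 40 36 36 36 ∥ ed 7d.
Inner hash: even-index sum = 317 mod 256 = 61; odd-index sum = 355 mod 256 = 99 → 3d 63.
Outer input = (K'⊕opad) ∥ inner = 3e 2a 5c 5c 5c ∥ 3d 63.
Outer hash (tag): even-index sum = 345 mod 256 = 89; odd-index sum = 195 mod 256 = 195 → 59 c3.

59c3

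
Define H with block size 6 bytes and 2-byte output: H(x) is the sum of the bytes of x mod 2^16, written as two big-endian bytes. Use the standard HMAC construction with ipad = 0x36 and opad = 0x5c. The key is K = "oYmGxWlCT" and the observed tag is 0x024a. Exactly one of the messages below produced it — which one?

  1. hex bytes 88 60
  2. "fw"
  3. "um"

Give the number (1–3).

3

Key "oYmGxWlCT" = 6f 59 6d 47 78 57 6c 43 54 is 9 bytes > B = 6, so hash it first: H(key) = 03 4e, then zero-pad to 6 bytes: K' = 03 4e 00 00 00 00.
K' ⊕ ipad = 35 78 36 36 36 36; K' ⊕ opad = 5f 12 5c 5c 5c 5c.
m1: inner = H(35 78 36 36 36 36 88 60) = 02 6d; tag = H(5f 12 5c 5c 5c 5c 02 6d) = 0250
m2: inner = H(35 78 36 36 36 36 66 77) = 02 62; tag = H(5f 12 5c 5c 5c 5c 02 62) = 0245
m3: inner = H(35 78 36 36 36 36 75 6d) = 02 67; tag = H(5f 12 5c 5c 5c 5c 02 67) = 024a ← matches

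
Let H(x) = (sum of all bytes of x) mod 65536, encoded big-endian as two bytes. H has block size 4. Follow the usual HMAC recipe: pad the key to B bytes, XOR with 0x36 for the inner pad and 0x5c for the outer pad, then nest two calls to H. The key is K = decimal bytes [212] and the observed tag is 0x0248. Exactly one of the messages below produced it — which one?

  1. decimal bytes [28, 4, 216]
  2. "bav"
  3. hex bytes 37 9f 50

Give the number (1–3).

Key decimal bytes [212] = d4 is 1 byte ≤ B = 4; zero-pad to 4 bytes: K' = d4 00 00 00.
K' ⊕ ipad = e2 36 36 36; K' ⊕ opad = 88 5c 5c 5c.
m1: inner = H(e2 36 36 36 1c 04 d8) = 02 7c; tag = H(88 5c 5c 5c 02 7c) = 021a
m2: inner = H(e2 36 36 36 62 61 76) = 02 bd; tag = H(88 5c 5c 5c 02 bd) = 025b
m3: inner = H(e2 36 36 36 37 9f 50) = 02 aa; tag = H(88 5c 5c 5c 02 aa) = 0248 ← matches

3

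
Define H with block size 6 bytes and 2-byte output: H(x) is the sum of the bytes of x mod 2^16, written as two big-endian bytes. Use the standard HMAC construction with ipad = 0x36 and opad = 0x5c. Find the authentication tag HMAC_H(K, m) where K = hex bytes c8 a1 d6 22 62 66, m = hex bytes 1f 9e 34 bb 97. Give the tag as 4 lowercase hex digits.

Key hex bytes c8 a1 d6 22 62 66 is exactly B = 6 bytes: K' = c8 a1 d6 22 62 66.
K' ⊕ ipad = fe 97 e0 14 54 50.  K' ⊕ opad = 94 fd 8a 7e 3e 3a.
Inner input = (K'⊕ipad) ∥ m = fe 97 e0 14 54 50 ∥ 1f 9e 34 bb 97.
Inner hash: sum = 254+151+224+20+84+80+31+158+52+187+151 = 1392 → 05 70.
Outer input = (K'⊕opad) ∥ inner = 94 fd 8a 7e 3e 3a ∥ 05 70.
Outer hash (tag): sum = 148+253+138+126+62+58+5+112 = 902 → 03 86.

0386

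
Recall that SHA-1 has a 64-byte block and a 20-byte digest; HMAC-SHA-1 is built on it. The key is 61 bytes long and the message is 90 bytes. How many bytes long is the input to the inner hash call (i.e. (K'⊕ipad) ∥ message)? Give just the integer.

154

Key is 61 ≤ 64 bytes, zero-padded: |K'| = 64.
Inner input = (K'⊕ipad) ∥ m → 64 + 90 = 154 bytes.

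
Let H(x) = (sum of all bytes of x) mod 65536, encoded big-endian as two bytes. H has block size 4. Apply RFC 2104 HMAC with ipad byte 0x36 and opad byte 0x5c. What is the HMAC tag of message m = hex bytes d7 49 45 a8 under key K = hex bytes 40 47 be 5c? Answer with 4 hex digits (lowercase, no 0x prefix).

Key hex bytes 40 47 be 5c is exactly B = 4 bytes: K' = 40 47 be 5c.
K' ⊕ ipad = 76 71 88 6a.  K' ⊕ opad = 1c 1b e2 00.
Inner input = (K'⊕ipad) ∥ m = 76 71 88 6a ∥ d7 49 45 a8.
Inner hash: sum = 118+113+136+106+215+73+69+168 = 998 → 03 e6.
Outer input = (K'⊕opad) ∥ inner = 1c 1b e2 00 ∥ 03 e6.
Outer hash (tag): sum = 28+27+226+0+3+230 = 514 → 02 02.

0202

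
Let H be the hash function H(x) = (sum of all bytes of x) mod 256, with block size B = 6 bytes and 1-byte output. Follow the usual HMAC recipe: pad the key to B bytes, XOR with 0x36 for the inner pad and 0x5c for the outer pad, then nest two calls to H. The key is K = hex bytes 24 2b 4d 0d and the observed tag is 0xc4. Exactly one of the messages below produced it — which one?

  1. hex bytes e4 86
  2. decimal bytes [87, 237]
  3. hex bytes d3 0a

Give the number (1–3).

Key hex bytes 24 2b 4d 0d is 4 bytes ≤ B = 6; zero-pad to 6 bytes: K' = 24 2b 4d 0d 00 00.
K' ⊕ ipad = 12 1d 7b 3b 36 36; K' ⊕ opad = 78 77 11 51 5c 5c.
m1: inner = H(12 1d 7b 3b 36 36 e4 86) = bb; tag = H(78 77 11 51 5c 5c bb) = c4 ← matches
m2: inner = H(12 1d 7b 3b 36 36 57 ed) = 95; tag = H(78 77 11 51 5c 5c 95) = 9e
m3: inner = H(12 1d 7b 3b 36 36 d3 0a) = 2e; tag = H(78 77 11 51 5c 5c 2e) = 37

1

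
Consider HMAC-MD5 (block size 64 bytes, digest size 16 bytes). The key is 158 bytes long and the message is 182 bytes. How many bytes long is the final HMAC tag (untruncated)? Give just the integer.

16

The tag is one MD5 digest: 16 bytes.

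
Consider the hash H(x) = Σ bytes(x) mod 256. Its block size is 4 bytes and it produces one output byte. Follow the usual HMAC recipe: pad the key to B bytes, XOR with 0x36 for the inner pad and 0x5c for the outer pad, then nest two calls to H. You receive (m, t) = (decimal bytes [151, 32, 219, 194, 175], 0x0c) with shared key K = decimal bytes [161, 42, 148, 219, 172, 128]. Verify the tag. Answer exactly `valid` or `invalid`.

invalid

Key decimal bytes [161, 42, 148, 219, 172, 128] = a1 2a 94 db ac 80 is 6 bytes > B = 4, so hash it first: H(key) = 66, then zero-pad to 4 bytes: K' = 66 00 00 00.
K' ⊕ ipad = 50 36 36 36; K' ⊕ opad = 3a 5c 5c 5c.
Inner hash: sum = 80+54+54+54+151+32+219+194+175 = 1013; mod 256 = 245 → f5.
Outer hash (recomputed tag): sum = 58+92+92+92+245 = 579; mod 256 = 67 → 43.
Recomputed tag = 43; claimed = 0c → mismatch.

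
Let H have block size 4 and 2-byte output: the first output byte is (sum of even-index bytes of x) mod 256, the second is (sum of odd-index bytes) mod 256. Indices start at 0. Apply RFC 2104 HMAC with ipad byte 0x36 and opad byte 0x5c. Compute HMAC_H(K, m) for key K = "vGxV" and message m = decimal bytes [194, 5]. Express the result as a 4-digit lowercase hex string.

Key "vGxV" = 76 47 78 56 is exactly B = 4 bytes: K' = 76 47 78 56.
K' ⊕ ipad = 40 71 4e 60.  K' ⊕ opad = 2a 1b 24 0a.
Inner input = (K'⊕ipad) ∥ m = 40 71 4e 60 ∥ c2 05.
Inner hash: even-index sum = 336 mod 256 = 80; odd-index sum = 214 mod 256 = 214 → 50 d6.
Outer input = (K'⊕opad) ∥ inner = 2a 1b 24 0a ∥ 50 d6.
Outer hash (tag): even-index sum = 158 mod 256 = 158; odd-index sum = 251 mod 256 = 251 → 9e fb.

9efb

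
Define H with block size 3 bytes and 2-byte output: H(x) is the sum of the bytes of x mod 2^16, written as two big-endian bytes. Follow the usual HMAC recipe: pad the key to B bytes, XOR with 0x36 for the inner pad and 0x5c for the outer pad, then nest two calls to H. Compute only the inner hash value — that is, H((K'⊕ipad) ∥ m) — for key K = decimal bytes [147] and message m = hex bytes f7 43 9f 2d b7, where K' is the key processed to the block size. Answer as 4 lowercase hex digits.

03ce

Key decimal bytes [147] = 93 is 1 byte ≤ B = 3; zero-pad to 3 bytes: K' = 93 00 00.
K' ⊕ ipad = a5 36 36.
Inner input = a5 36 36 ∥ f7 43 9f 2d b7.
Inner hash: sum = 165+54+54+247+67+159+45+183 = 974 → 03 ce.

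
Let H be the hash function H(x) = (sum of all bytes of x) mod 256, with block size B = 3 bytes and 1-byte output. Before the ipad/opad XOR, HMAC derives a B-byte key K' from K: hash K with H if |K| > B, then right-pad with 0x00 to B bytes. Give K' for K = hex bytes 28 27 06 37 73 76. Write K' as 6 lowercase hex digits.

|K| = 6 > B = 3, so first hash the key.
H(K): sum = 40+39+6+55+115+118 = 373; mod 256 = 117 → 75.
Zero-pad H(K) = 75 to 3 bytes: K' = 75 00 00.

750000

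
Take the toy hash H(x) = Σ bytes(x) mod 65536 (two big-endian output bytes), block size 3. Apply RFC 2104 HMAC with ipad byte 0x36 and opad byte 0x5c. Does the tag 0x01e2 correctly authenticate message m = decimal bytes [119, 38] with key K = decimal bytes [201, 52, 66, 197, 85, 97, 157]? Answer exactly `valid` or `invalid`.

Key decimal bytes [201, 52, 66, 197, 85, 97, 157] = c9 34 42 c5 55 61 9d is 7 bytes > B = 3, so hash it first: H(key) = 03 57, then zero-pad to 3 bytes: K' = 03 57 00.
K' ⊕ ipad = 35 61 36; K' ⊕ opad = 5f 0b 5c.
Inner hash: sum = 53+97+54+119+38 = 361 → 01 69.
Outer hash (recomputed tag): sum = 95+11+92+1+105 = 304 → 01 30.
Recomputed tag = 0130; claimed = 01e2 → mismatch.

invalid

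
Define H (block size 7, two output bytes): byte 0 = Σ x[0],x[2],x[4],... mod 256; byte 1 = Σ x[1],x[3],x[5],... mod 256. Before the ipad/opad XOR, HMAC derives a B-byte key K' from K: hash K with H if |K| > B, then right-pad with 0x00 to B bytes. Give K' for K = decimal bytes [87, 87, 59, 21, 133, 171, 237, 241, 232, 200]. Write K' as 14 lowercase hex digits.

|K| = 10 > B = 7, so first hash the key.
H(K): even-index sum = 748 mod 256 = 236; odd-index sum = 720 mod 256 = 208 → ec d0.
Zero-pad H(K) = ec d0 to 7 bytes: K' = ec d0 00 00 00 00 00.

ecd00000000000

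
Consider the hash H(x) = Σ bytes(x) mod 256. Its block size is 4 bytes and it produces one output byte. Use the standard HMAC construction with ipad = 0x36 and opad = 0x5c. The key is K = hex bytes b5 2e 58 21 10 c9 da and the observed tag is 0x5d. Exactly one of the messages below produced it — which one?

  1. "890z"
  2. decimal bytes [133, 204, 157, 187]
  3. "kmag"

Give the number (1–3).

Key hex bytes b5 2e 58 21 10 c9 da is 7 bytes > B = 4, so hash it first: H(key) = 0f, then zero-pad to 4 bytes: K' = 0f 00 00 00.
K' ⊕ ipad = 39 36 36 36; K' ⊕ opad = 53 5c 5c 5c.
m1: inner = H(39 36 36 36 38 39 30 7a) = f6; tag = H(53 5c 5c 5c f6) = 5d ← matches
m2: inner = H(39 36 36 36 85 cc 9d bb) = 84; tag = H(53 5c 5c 5c 84) = eb
m3: inner = H(39 36 36 36 6b 6d 61 67) = 7b; tag = H(53 5c 5c 5c 7b) = e2

1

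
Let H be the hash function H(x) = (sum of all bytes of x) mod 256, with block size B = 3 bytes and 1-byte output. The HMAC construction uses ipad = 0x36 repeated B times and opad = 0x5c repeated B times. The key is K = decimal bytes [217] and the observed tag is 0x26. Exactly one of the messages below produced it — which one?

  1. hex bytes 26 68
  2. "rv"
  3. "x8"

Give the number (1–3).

Key decimal bytes [217] = d9 is 1 byte ≤ B = 3; zero-pad to 3 bytes: K' = d9 00 00.
K' ⊕ ipad = ef 36 36; K' ⊕ opad = 85 5c 5c.
m1: inner = H(ef 36 36 26 68) = e9; tag = H(85 5c 5c e9) = 26 ← matches
m2: inner = H(ef 36 36 72 76) = 43; tag = H(85 5c 5c 43) = 80
m3: inner = H(ef 36 36 78 38) = 0b; tag = H(85 5c 5c 0b) = 48

1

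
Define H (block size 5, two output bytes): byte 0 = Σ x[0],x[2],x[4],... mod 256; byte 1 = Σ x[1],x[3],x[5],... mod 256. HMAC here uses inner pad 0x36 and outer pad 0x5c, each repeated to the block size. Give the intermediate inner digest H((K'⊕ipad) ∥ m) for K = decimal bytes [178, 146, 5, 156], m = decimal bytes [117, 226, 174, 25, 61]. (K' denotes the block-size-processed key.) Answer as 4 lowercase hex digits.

Key decimal bytes [178, 146, 5, 156] = b2 92 05 9c is 4 bytes ≤ B = 5; zero-pad to 5 bytes: K' = b2 92 05 9c 00.
K' ⊕ ipad = 84 a4 33 aa 36.
Inner input = 84 a4 33 aa 36 ∥ 75 e2 ae 19 3d.
Inner hash: even-index sum = 488 mod 256 = 232; odd-index sum = 686 mod 256 = 174 → e8 ae.

e8ae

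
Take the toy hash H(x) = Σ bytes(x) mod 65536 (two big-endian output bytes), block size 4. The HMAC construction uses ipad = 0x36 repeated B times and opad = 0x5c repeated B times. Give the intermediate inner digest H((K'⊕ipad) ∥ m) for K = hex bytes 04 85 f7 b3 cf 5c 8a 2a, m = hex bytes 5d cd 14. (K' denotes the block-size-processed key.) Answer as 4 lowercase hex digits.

0200

Key hex bytes 04 85 f7 b3 cf 5c 8a 2a is 8 bytes > B = 4, so hash it first: H(key) = 04 12, then zero-pad to 4 bytes: K' = 04 12 00 00.
K' ⊕ ipad = 32 24 36 36.
Inner input = 32 24 36 36 ∥ 5d cd 14.
Inner hash: sum = 50+36+54+54+93+205+20 = 512 → 02 00.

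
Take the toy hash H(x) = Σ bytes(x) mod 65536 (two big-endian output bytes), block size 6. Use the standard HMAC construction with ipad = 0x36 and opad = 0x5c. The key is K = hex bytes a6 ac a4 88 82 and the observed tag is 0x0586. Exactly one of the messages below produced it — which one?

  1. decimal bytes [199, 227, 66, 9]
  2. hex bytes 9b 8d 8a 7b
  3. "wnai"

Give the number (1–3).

Key hex bytes a6 ac a4 88 82 is 5 bytes ≤ B = 6; zero-pad to 6 bytes: K' = a6 ac a4 88 82 00.
K' ⊕ ipad = 90 9a 92 be b4 36; K' ⊕ opad = fa f0 f8 d4 de 5c.
m1: inner = H(90 9a 92 be b4 36 c7 e3 42 09) = 05 59; tag = H(fa f0 f8 d4 de 5c 05 59) = 054e
m2: inner = H(90 9a 92 be b4 36 9b 8d 8a 7b) = 05 91; tag = H(fa f0 f8 d4 de 5c 05 91) = 0586 ← matches
m3: inner = H(90 9a 92 be b4 36 77 6e 61 69) = 05 13; tag = H(fa f0 f8 d4 de 5c 05 13) = 0508

2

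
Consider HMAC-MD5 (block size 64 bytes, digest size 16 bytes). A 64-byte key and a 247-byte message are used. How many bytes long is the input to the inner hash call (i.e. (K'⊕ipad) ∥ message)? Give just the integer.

Key is 64 ≤ 64 bytes, zero-padded: |K'| = 64.
Inner input = (K'⊕ipad) ∥ m → 64 + 247 = 311 bytes.

311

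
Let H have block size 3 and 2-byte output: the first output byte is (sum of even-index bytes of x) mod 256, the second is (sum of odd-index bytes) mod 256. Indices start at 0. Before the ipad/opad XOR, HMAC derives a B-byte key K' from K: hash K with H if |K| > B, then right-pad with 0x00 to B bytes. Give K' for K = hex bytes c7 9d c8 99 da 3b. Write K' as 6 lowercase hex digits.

697100

|K| = 6 > B = 3, so first hash the key.
H(K): even-index sum = 617 mod 256 = 105; odd-index sum = 369 mod 256 = 113 → 69 71.
Zero-pad H(K) = 69 71 to 3 bytes: K' = 69 71 00.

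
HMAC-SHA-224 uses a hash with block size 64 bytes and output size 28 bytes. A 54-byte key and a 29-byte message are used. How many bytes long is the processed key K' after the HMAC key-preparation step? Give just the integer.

Key is 54 ≤ 64 bytes, zero-padded: |K'| = 64.

64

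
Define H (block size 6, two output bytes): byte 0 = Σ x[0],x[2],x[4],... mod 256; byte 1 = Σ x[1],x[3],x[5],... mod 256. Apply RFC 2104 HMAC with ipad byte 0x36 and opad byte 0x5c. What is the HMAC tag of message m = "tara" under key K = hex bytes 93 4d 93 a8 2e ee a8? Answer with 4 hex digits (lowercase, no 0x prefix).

747a

Key hex bytes 93 4d 93 a8 2e ee a8 is 7 bytes > B = 6, so hash it first: H(key) = fc e3, then zero-pad to 6 bytes: K' = fc e3 00 00 00 00.
K' ⊕ ipad = ca d5 36 36 36 36.  K' ⊕ opad = a0 bf 5c 5c 5c 5c.
Inner input = (K'⊕ipad) ∥ m = ca d5 36 36 36 36 ∥ 74 61 72 61.
Inner hash: even-index sum = 540 mod 256 = 28; odd-index sum = 515 mod 256 = 3 → 1c 03.
Outer input = (K'⊕opad) ∥ inner = a0 bf 5c 5c 5c 5c ∥ 1c 03.
Outer hash (tag): even-index sum = 372 mod 256 = 116; odd-index sum = 378 mod 256 = 122 → 74 7a.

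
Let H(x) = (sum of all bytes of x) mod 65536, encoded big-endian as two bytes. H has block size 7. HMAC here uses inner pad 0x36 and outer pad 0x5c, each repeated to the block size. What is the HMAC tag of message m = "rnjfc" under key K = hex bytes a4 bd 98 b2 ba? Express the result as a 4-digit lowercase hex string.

Key hex bytes a4 bd 98 b2 ba is 5 bytes ≤ B = 7; zero-pad to 7 bytes: K' = a4 bd 98 b2 ba 00 00.
K' ⊕ ipad = 92 8b ae 84 8c 36 36.  K' ⊕ opad = f8 e1 c4 ee e6 5c 5c.
Inner input = (K'⊕ipad) ∥ m = 92 8b ae 84 8c 36 36 ∥ 72 6e 6a 66 63.
Inner hash: sum = 146+139+174+132+140+54+54+114+110+106+102+99 = 1370 → 05 5a.
Outer input = (K'⊕opad) ∥ inner = f8 e1 c4 ee e6 5c 5c ∥ 05 5a.
Outer hash (tag): sum = 248+225+196+238+230+92+92+5+90 = 1416 → 05 88.

0588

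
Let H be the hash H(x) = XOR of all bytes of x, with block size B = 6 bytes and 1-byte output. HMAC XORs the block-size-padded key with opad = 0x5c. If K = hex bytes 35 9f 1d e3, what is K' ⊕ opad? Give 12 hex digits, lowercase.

Key hex bytes 35 9f 1d e3 is 4 bytes ≤ B = 6; zero-pad to 6 bytes: K' = 35 9f 1d e3 00 00.
XOR each byte with 0x5c: 35⊕5c=69, 9f⊕5c=c3, 1d⊕5c=41, e3⊕5c=bf, 00⊕5c=5c, 00⊕5c=5c.

69c341bf5c5c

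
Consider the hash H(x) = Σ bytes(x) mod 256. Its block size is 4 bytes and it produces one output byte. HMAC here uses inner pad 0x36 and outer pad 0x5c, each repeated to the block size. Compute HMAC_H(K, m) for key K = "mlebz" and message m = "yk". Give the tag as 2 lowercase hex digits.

Key "mlebz" = 6d 6c 65 62 7a is 5 bytes > B = 4, so hash it first: H(key) = 1a, then zero-pad to 4 bytes: K' = 1a 00 00 00.
K' ⊕ ipad = 2c 36 36 36.  K' ⊕ opad = 46 5c 5c 5c.
Inner input = (K'⊕ipad) ∥ m = 2c 36 36 36 ∥ 79 6b.
Inner hash: sum = 44+54+54+54+121+107 = 434; mod 256 = 178 → b2.
Outer input = (K'⊕opad) ∥ inner = 46 5c 5c 5c ∥ b2.
Outer hash (tag): sum = 70+92+92+92+178 = 524; mod 256 = 12 → 0c.

0c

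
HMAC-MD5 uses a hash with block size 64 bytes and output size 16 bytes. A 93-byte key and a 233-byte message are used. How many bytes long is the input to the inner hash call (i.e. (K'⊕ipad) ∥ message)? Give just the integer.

297

Key is 93 > 64 bytes, so it is hashed to 16 bytes then zero-padded to 64: |K'| = 64.
Inner input = (K'⊕ipad) ∥ m → 64 + 233 = 297 bytes.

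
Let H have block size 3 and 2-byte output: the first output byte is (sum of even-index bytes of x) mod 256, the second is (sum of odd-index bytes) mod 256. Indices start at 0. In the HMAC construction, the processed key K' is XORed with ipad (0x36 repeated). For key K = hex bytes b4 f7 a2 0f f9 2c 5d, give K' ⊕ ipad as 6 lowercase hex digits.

9a0436

Key hex bytes b4 f7 a2 0f f9 2c 5d is 7 bytes > B = 3, so hash it first: H(key) = ac 32, then zero-pad to 3 bytes: K' = ac 32 00.
XOR each byte with 0x36: ac⊕36=9a, 32⊕36=04, 00⊕36=36.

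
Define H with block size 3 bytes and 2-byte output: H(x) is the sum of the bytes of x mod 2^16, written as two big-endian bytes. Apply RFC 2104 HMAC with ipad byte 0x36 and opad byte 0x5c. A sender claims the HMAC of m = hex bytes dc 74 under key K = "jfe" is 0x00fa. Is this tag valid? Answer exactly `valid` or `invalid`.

Key "jfe" = 6a 66 65 is exactly B = 3 bytes: K' = 6a 66 65.
K' ⊕ ipad = 5c 50 53; K' ⊕ opad = 36 3a 39.
Inner hash: sum = 92+80+83+220+116 = 591 → 02 4f.
Outer hash (recomputed tag): sum = 54+58+57+2+79 = 250 → 00 fa.
Recomputed tag = 00fa; claimed = 00fa → match.

valid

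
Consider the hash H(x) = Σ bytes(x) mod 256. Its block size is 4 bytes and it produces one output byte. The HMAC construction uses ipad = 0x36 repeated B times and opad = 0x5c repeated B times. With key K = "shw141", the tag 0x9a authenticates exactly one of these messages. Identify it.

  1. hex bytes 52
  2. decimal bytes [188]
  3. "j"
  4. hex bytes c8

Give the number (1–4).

Key "shw141" = 73 68 77 31 34 31 is 6 bytes > B = 4, so hash it first: H(key) = e8, then zero-pad to 4 bytes: K' = e8 00 00 00.
K' ⊕ ipad = de 36 36 36; K' ⊕ opad = b4 5c 5c 5c.
m1: inner = H(de 36 36 36 52) = d2; tag = H(b4 5c 5c 5c d2) = 9a ← matches
m2: inner = H(de 36 36 36 bc) = 3c; tag = H(b4 5c 5c 5c 3c) = 04
m3: inner = H(de 36 36 36 6a) = ea; tag = H(b4 5c 5c 5c ea) = b2
m4: inner = H(de 36 36 36 c8) = 48; tag = H(b4 5c 5c 5c 48) = 10

1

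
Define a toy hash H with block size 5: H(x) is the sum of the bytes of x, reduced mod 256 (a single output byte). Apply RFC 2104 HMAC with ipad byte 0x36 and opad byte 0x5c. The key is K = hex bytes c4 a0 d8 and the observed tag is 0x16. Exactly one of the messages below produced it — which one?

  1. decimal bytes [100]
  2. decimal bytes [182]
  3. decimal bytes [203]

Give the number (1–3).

1

Key hex bytes c4 a0 d8 is 3 bytes ≤ B = 5; zero-pad to 5 bytes: K' = c4 a0 d8 00 00.
K' ⊕ ipad = f2 96 ee 36 36; K' ⊕ opad = 98 fc 84 5c 5c.
m1: inner = H(f2 96 ee 36 36 64) = 46; tag = H(98 fc 84 5c 5c 46) = 16 ← matches
m2: inner = H(f2 96 ee 36 36 b6) = 98; tag = H(98 fc 84 5c 5c 98) = 68
m3: inner = H(f2 96 ee 36 36 cb) = ad; tag = H(98 fc 84 5c 5c ad) = 7d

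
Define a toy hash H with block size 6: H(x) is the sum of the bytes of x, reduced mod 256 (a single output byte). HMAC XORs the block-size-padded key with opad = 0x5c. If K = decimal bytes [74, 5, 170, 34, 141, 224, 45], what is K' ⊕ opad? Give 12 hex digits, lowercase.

Key decimal bytes [74, 5, 170, 34, 141, 224, 45] = 4a 05 aa 22 8d e0 2d is 7 bytes > B = 6, so hash it first: H(key) = b5, then zero-pad to 6 bytes: K' = b5 00 00 00 00 00.
XOR each byte with 0x5c: b5⊕5c=e9, 00⊕5c=5c, 00⊕5c=5c, 00⊕5c=5c, 00⊕5c=5c, 00⊕5c=5c.

e95c5c5c5c5c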